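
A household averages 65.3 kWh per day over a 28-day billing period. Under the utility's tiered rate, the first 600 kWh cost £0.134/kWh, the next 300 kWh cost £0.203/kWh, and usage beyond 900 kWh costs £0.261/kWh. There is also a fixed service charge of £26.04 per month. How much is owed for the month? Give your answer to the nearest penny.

Usage = 65.3 kWh/day × 28 days = 1828.4 kWh
First 600 kWh × £0.134 = £80.40
Next 300 kWh × £0.203 = £60.90
Remaining 928.4 kWh × £0.261 = £242.31
Energy charge = £383.61; + service £26.04 = £409.65

£409.65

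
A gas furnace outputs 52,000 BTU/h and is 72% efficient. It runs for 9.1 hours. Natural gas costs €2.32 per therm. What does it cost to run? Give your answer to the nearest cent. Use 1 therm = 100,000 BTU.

€15.25

Heat delivered = 52,000 BTU/h × 9.1 h = 473,200 BTU
Gas input = 473,200 / 0.72 = 657,222 BTU
= 657,222 / 100,000 = 6.572 therm
Cost = 6.572 × €2.32/therm = €15.25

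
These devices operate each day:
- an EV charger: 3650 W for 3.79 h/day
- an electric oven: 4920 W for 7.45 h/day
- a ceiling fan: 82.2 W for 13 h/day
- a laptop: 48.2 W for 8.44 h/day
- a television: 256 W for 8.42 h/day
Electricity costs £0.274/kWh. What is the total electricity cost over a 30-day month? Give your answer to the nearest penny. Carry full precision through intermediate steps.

£444.85

EV charger: 3650 W × 3.79 h × 30 d = 415,005 Wh = 415 kWh
electric oven: 4920 W × 7.45 h × 30 d = 1,099,620 Wh = 1,100 kWh
ceiling fan: 82.2 W × 13 h × 30 d = 32,058 Wh = 32.06 kWh
laptop: 48.2 W × 8.44 h × 30 d = 12,204 Wh = 12.2 kWh
television: 256 W × 8.42 h × 30 d = 64,666 Wh = 64.67 kWh
Total energy = 415 + 1,100 + 32.06 + 12.2 + 64.67 = 1,624 kWh
Cost = 1,624 kWh × £0.274 = £444.85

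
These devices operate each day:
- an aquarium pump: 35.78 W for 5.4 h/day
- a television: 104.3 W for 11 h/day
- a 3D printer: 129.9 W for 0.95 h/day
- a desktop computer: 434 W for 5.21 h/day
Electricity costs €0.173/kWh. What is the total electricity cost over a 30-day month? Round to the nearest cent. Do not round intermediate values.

aquarium pump: 35.78 W × 5.4 h × 30 d = 5,796 Wh = 5.796 kWh
television: 104.3 W × 11 h × 30 d = 34,419 Wh = 34.42 kWh
3D printer: 129.9 W × 0.95 h × 30 d = 3,702 Wh = 3.702 kWh
desktop computer: 434 W × 5.21 h × 30 d = 67,834 Wh = 67.83 kWh
Total energy = 5.796 + 34.42 + 3.702 + 67.83 = 111.8 kWh
Cost = 111.8 kWh × €0.173 = €19.33

€19.33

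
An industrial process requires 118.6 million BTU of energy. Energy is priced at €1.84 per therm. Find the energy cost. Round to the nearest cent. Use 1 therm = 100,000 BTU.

€2182.24

118.6 million BTU × (10 therm/million BTU) = 1,186 therm
Cost = 1,186 therm × €1.84/therm = €2,182.24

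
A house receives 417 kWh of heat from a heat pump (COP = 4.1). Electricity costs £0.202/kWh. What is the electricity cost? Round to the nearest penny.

£20.54

Electrical input = 417 kWh / 4.1 = 101.7 kWh
Cost = 101.7 × £0.202/kWh = £20.54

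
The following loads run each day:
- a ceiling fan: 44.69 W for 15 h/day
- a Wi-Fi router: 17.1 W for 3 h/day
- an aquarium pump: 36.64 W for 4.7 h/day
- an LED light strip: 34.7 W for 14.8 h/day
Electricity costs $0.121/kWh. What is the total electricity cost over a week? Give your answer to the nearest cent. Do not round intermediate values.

$1.19

ceiling fan: 44.69 W × 15 h × 7 d = 4,692 Wh = 4.692 kWh
Wi-Fi router: 17.1 W × 3 h × 7 d = 359 Wh = 0.3591 kWh
aquarium pump: 36.64 W × 4.7 h × 7 d = 1,205 Wh = 1.205 kWh
LED light strip: 34.7 W × 14.8 h × 7 d = 3,595 Wh = 3.595 kWh
Total energy = 4.692 + 0.3591 + 1.205 + 3.595 = 9.852 kWh
Cost = 9.852 kWh × $0.121 = $1.19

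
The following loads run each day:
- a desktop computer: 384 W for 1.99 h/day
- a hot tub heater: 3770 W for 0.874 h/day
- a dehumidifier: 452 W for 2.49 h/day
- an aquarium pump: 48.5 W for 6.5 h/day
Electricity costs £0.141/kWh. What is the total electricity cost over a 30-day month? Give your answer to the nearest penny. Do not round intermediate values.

desktop computer: 384 W × 1.99 h × 30 d = 22,925 Wh = 22.92 kWh
hot tub heater: 3770 W × 0.874 h × 30 d = 98,849 Wh = 98.85 kWh
dehumidifier: 452 W × 2.49 h × 30 d = 33,764 Wh = 33.76 kWh
aquarium pump: 48.5 W × 6.5 h × 30 d = 9,458 Wh = 9.457 kWh
Total energy = 22.92 + 98.85 + 33.76 + 9.457 = 165 kWh
Cost = 165 kWh × £0.141 = £23.26

£23.26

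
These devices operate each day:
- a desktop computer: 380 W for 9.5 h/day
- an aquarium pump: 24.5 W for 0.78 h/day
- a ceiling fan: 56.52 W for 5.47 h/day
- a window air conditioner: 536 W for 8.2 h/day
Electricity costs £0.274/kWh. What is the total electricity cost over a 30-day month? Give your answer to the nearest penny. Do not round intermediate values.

desktop computer: 380 W × 9.5 h × 30 d = 108,300 Wh = 108.3 kWh
aquarium pump: 24.5 W × 0.78 h × 30 d = 573 Wh = 0.5733 kWh
ceiling fan: 56.52 W × 5.47 h × 30 d = 9,275 Wh = 9.275 kWh
window air conditioner: 536 W × 8.2 h × 30 d = 131,856 Wh = 131.9 kWh
Total energy = 108.3 + 0.5733 + 9.275 + 131.9 = 250 kWh
Cost = 250 kWh × £0.274 = £68.50

£68.50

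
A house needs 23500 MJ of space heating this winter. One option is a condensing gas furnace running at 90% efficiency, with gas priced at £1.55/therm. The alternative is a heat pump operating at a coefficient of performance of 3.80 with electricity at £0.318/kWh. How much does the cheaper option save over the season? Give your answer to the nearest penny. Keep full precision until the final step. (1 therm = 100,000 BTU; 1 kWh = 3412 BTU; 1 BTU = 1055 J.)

Heat load = 23500 MJ = 23,500,000,000 J / 1055 = 22,274,882 BTU
Gas: input = 22,274,882 / 0.90 = 24,749,868 BTU = 247.5 therm → 247.5 × £1.55 = £383.62
Heat pump: 22,274,882 BTU / 3412 = 6,528 kWh heat; / 3.80 = 1,718 kWh in → × £0.318 = £546.32
Difference = |£383.62 − £546.32| = £162.70

£162.70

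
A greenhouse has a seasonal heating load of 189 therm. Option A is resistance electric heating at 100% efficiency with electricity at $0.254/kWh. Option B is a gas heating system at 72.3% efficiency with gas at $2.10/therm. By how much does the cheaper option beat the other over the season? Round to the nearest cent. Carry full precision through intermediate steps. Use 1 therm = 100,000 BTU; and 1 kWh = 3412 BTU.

$858.01

Heat load = 189 therm × 100,000 = 18,900,000 BTU
Gas: input = 18,900,000 / 0.723 = 26,141,079 BTU = 261.4 therm → 261.4 × $2.10 = $548.96
Electric: 18,900,000 BTU / 3412 = 5,539 kWh → × $0.254 = $1,406.98
Difference = |$548.96 − $1,406.98| = $858.01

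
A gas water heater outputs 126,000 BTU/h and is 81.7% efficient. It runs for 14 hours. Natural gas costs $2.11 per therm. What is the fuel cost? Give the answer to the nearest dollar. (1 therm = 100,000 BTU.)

Heat delivered = 126,000 BTU/h × 14 h = 1,764,000 BTU
Gas input = 1,764,000 / 0.817 = 2,159,119 BTU
= 2,159,119 / 100,000 = 21.59 therm
Cost = 21.59 × $2.11/therm = $45.56 ≈ $46

$46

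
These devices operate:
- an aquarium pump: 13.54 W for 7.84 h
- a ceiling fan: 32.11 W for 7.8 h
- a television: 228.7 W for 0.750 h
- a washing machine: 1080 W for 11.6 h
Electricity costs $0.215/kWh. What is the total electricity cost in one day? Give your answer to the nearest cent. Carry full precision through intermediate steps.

aquarium pump: 13.54 W × 7.84 h = 106 Wh = 0.1062 kWh
ceiling fan: 32.11 W × 7.8 h = 250 Wh = 0.2505 kWh
television: 228.7 W × 0.750 h = 172 Wh = 0.1715 kWh
washing machine: 1080 W × 11.6 h = 12,528 Wh = 12.53 kWh
Total energy = 0.1062 + 0.2505 + 0.1715 + 12.53 = 13.06 kWh
Cost = 13.06 kWh × $0.215 = $2.81

$2.81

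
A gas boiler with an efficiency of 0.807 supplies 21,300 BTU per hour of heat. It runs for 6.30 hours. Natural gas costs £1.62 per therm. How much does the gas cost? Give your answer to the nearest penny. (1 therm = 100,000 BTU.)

Heat delivered = 21,300 BTU/h × 6.30 h = 134,190 BTU
Gas input = 134,190 / 0.807 = 166,283 BTU
= 166,283 / 100,000 = 1.663 therm
Cost = 1.663 × £1.62/therm = £2.69

£2.69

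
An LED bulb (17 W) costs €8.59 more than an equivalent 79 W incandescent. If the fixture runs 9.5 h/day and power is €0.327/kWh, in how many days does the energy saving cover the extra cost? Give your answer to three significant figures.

Power saved = 79 − 17 = 62 W
Daily energy saved = 62 W × 9.5 h = 589 Wh = 0.589 kWh
Daily savings = 0.589 × €0.327 = €0.1926
Payback = €8.59 / €0.1926 per day = 44.6 days

44.6 days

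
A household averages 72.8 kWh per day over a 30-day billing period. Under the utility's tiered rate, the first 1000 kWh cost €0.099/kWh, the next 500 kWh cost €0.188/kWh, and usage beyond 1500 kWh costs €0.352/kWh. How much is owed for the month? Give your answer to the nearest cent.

€433.77

Usage = 72.8 kWh/day × 30 days = 2184 kWh
First 1000 kWh × €0.099 = €99.00
Next 500 kWh × €0.188 = €94.00
Remaining 684 kWh × €0.352 = €240.77
Total = €433.77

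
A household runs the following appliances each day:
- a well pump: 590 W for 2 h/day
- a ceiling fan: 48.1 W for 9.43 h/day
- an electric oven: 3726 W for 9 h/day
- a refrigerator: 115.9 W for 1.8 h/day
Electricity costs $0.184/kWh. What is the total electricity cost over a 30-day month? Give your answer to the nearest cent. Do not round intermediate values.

$195.28

well pump: 590 W × 2 h × 30 d = 35,400 Wh = 35.4 kWh
ceiling fan: 48.1 W × 9.43 h × 30 d = 13,607 Wh = 13.61 kWh
electric oven: 3726 W × 9 h × 30 d = 1,006,020 Wh = 1,006 kWh
refrigerator: 115.9 W × 1.8 h × 30 d = 6,259 Wh = 6.259 kWh
Total energy = 35.4 + 13.61 + 1,006 + 6.259 = 1,061 kWh
Cost = 1,061 kWh × $0.184 = $195.28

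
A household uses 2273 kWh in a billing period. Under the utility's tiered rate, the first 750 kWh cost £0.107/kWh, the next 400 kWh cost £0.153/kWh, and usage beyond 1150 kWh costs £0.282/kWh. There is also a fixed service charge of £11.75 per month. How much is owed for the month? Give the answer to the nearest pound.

£470

First 750 kWh × £0.107 = £80.25
Next 400 kWh × £0.153 = £61.20
Remaining 1123 kWh × £0.282 = £316.69
Energy charge = £458.14; + service £11.75 = £469.89 ≈ £470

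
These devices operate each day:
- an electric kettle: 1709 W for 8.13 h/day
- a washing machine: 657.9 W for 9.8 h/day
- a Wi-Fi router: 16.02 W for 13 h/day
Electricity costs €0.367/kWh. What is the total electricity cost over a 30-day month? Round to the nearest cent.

€226.25

electric kettle: 1709 W × 8.13 h × 30 d = 416,825 Wh = 416.8 kWh
washing machine: 657.9 W × 9.8 h × 30 d = 193,423 Wh = 193.4 kWh
Wi-Fi router: 16.02 W × 13 h × 30 d = 6,248 Wh = 6.248 kWh
Total energy = 416.8 + 193.4 + 6.248 = 616.5 kWh
Cost = 616.5 kWh × €0.367 = €226.25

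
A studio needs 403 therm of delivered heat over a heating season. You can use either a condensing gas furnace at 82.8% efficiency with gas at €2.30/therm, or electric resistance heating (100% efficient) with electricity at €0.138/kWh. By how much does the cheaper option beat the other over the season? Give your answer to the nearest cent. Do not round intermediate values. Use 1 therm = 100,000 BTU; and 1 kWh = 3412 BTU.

Heat load = 403 therm × 100,000 = 40,300,000 BTU
Gas: input = 40,300,000 / 0.828 = 48,671,498 BTU = 486.7 therm → 486.7 × €2.30 = €1,119.44
Electric: 40,300,000 BTU / 3412 = 11,810 kWh → × €0.138 = €1,629.95
Difference = |€1,119.44 − €1,629.95| = €510.51

€510.51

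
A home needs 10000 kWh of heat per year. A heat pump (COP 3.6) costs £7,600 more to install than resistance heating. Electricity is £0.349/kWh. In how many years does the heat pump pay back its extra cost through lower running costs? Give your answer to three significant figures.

Resistance: 10000 kWh × £0.349 = £3,490.00/yr
Heat pump: 10000 / 3.6 = 2778 kWh in → × £0.349 = £969.44/yr
Annual savings = £2,520.56
Payback = £7,600 / £2,520.56 = 3.02 years

3.02 years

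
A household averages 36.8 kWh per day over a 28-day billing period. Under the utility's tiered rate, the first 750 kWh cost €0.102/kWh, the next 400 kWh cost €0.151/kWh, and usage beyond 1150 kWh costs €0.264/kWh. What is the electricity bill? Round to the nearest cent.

Usage = 36.8 kWh/day × 28 days = 1030.4 kWh
First 750 kWh × €0.102 = €76.50
Next 280.4 kWh × €0.151 = €42.34
Remaining tier: 0 kWh (not reached)
Total = €118.84

€118.84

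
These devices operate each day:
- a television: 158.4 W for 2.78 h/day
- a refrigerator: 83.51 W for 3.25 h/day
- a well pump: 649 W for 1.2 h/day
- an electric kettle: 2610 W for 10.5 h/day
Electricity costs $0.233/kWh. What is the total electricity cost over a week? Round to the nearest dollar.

television: 158.4 W × 2.78 h × 7 d = 3,082 Wh = 3.082 kWh
refrigerator: 83.51 W × 3.25 h × 7 d = 1,900 Wh = 1.9 kWh
well pump: 649 W × 1.2 h × 7 d = 5,452 Wh = 5.452 kWh
electric kettle: 2610 W × 10.5 h × 7 d = 191,835 Wh = 191.8 kWh
Total energy = 3.082 + 1.9 + 5.452 + 191.8 = 202.3 kWh
Cost = 202.3 kWh × $0.233 = $47.13 ≈ $47

$47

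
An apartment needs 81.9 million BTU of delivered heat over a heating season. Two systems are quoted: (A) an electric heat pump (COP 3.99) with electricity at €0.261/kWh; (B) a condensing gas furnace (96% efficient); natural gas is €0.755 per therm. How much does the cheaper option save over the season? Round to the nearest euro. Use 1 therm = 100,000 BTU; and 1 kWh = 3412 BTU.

€926

Heat load = 81.9 × 10⁶ BTU = 81,900,000 BTU
Gas: input = 81,900,000 / 0.96 = 85,312,500 BTU = 853.1 therm → 853.1 × €0.755 = €644.11
Heat pump: 81,900,000 BTU / 3412 = 24,000 kWh heat; / 3.99 = 6,016 kWh in → × €0.261 = €1,570.15
Difference = |€644.11 − €1,570.15| = €926.05 ≈ €926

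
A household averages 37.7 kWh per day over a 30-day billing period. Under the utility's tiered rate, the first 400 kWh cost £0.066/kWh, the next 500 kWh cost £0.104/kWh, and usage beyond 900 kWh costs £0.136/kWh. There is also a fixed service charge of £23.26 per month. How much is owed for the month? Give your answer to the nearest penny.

Usage = 37.7 kWh/day × 30 days = 1131 kWh
First 400 kWh × £0.066 = £26.40
Next 500 kWh × £0.104 = £52.00
Remaining 231 kWh × £0.136 = £31.42
Energy charge = £109.82; + service £23.26 = £133.08

£133.08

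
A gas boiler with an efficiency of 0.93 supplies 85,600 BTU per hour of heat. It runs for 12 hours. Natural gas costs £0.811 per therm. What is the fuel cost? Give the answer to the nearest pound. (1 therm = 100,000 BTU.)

£9

Heat delivered = 85,600 BTU/h × 12 h = 1,027,200 BTU
Gas input = 1,027,200 / 0.93 = 1,104,516 BTU
= 1,104,516 / 100,000 = 11.05 therm
Cost = 11.05 × £0.811/therm = £8.96 ≈ £9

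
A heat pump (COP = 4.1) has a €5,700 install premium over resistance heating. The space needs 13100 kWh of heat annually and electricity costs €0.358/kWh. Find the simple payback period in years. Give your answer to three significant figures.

Resistance: 13100 kWh × €0.358 = €4,689.80/yr
Heat pump: 13100 / 4.1 = 3195 kWh in → × €0.358 = €1,143.85/yr
Annual savings = €3,545.95
Payback = €5,700 / €3,545.95 = 1.61 years

1.61 years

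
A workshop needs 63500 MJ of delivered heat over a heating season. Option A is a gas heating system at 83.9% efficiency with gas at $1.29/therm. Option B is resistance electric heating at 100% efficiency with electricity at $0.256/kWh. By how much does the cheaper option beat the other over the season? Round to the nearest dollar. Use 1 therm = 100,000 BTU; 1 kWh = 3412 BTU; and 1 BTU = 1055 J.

Heat load = 63500 MJ = 63,500,000,000 J / 1055 = 60,189,573 BTU
Gas: input = 60,189,573 / 0.839 = 71,739,658 BTU = 717.4 therm → 717.4 × $1.29 = $925.44
Electric: 60,189,573 BTU / 3412 = 17,640 kWh → × $0.256 = $4,515.98
Difference = |$925.44 − $4,515.98| = $3,590.54 ≈ $3591

$3591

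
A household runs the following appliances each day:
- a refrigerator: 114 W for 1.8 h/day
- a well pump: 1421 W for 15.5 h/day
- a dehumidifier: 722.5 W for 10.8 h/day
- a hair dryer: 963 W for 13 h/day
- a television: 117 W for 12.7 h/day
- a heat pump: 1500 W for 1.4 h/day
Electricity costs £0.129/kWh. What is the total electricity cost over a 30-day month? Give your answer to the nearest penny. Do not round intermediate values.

refrigerator: 114 W × 1.8 h × 30 d = 6,156 Wh = 6.156 kWh
well pump: 1421 W × 15.5 h × 30 d = 660,765 Wh = 660.8 kWh
dehumidifier: 722.5 W × 10.8 h × 30 d = 234,090 Wh = 234.1 kWh
hair dryer: 963 W × 13 h × 30 d = 375,570 Wh = 375.6 kWh
television: 117 W × 12.7 h × 30 d = 44,577 Wh = 44.58 kWh
heat pump: 1500 W × 1.4 h × 30 d = 63,000 Wh = 63 kWh
Total energy = 6.156 + 660.8 + 234.1 + 375.6 + 44.58 + 63 = 1,384 kWh
Cost = 1,384 kWh × £0.129 = £178.56

£178.56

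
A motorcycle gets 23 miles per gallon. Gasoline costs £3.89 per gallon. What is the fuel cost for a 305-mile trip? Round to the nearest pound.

Fuel = 305 mi / 23 mpg = 13.26 gal
Cost = 13.26 gal × £3.89/gal = £51.58 ≈ £52

£52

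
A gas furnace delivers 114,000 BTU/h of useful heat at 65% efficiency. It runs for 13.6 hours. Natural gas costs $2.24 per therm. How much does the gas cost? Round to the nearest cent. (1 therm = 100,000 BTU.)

$53.43

Heat delivered = 114,000 BTU/h × 13.6 h = 1,550,400 BTU
Gas input = 1,550,400 / 0.65 = 2,385,231 BTU
= 2,385,231 / 100,000 = 23.85 therm
Cost = 23.85 × $2.24/therm = $53.43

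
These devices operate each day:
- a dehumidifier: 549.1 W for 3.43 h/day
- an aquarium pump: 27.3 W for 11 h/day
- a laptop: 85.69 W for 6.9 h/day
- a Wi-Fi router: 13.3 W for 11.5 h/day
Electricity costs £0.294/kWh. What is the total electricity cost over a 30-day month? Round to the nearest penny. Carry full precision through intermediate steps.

dehumidifier: 549.1 W × 3.43 h × 30 d = 56,502 Wh = 56.5 kWh
aquarium pump: 27.3 W × 11 h × 30 d = 9,009 Wh = 9.009 kWh
laptop: 85.69 W × 6.9 h × 30 d = 17,738 Wh = 17.74 kWh
Wi-Fi router: 13.3 W × 11.5 h × 30 d = 4,589 Wh = 4.589 kWh
Total energy = 56.5 + 9.009 + 17.74 + 4.589 = 87.84 kWh
Cost = 87.84 kWh × £0.294 = £25.82

£25.82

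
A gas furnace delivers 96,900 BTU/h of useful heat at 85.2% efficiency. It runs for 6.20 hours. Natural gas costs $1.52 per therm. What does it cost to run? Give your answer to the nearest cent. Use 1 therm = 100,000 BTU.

$10.72

Heat delivered = 96,900 BTU/h × 6.20 h = 600,780 BTU
Gas input = 600,780 / 0.852 = 705,141 BTU
= 705,141 / 100,000 = 7.051 therm
Cost = 7.051 × $1.52/therm = $10.72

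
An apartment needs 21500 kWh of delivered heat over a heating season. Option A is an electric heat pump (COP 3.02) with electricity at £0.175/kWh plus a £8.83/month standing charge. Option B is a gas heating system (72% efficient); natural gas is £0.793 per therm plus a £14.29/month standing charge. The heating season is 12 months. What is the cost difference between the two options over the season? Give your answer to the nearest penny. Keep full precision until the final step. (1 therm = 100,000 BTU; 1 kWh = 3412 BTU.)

£372.38

Heat load = 21500 kWh × 3412 = 73,358,000 BTU
Gas: input = 73,358,000 / 0.72 = 101,886,111 BTU = 1,019 therm → 1,019 × £0.793 = £807.96; + 12 × £14.29 standing = £979.44
Heat pump: 73,358,000 BTU / 3412 = 21,500 kWh heat; / 3.02 = 7,119 kWh in → × £0.175 = £1,245.86; + 12 × £8.83 standing = £1,351.82
Difference = |£979.44 − £1,351.82| = £372.38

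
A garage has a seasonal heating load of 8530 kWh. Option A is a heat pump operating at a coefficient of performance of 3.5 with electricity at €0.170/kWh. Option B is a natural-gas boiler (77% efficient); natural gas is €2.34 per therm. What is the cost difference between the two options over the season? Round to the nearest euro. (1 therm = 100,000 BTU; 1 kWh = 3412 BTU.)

Heat load = 8530 kWh × 3412 = 29,104,360 BTU
Gas: input = 29,104,360 / 0.77 = 37,797,870 BTU = 378 therm → 378 × €2.34 = €884.47
Heat pump: 29,104,360 BTU / 3412 = 8,530 kWh heat; / 3.5 = 2,437 kWh in → × €0.170 = €414.31
Difference = |€884.47 − €414.31| = €470.16 ≈ €470

€470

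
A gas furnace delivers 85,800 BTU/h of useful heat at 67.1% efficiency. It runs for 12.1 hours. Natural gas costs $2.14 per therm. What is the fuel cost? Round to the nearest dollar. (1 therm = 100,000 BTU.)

$33

Heat delivered = 85,800 BTU/h × 12.1 h = 1,038,180 BTU
Gas input = 1,038,180 / 0.671 = 1,547,213 BTU
= 1,547,213 / 100,000 = 15.47 therm
Cost = 15.47 × $2.14/therm = $33.11 ≈ $33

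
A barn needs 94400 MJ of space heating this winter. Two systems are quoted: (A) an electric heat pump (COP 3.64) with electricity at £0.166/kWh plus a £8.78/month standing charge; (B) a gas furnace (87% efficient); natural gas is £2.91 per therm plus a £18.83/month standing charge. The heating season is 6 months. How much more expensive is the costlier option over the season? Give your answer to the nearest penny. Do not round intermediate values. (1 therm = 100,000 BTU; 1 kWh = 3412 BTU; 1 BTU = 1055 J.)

Heat load = 94400 MJ = 94,400,000,000 J / 1055 = 89,478,673 BTU
Gas: input = 89,478,673 / 0.87 = 102,849,049 BTU = 1,028 therm → 1,028 × £2.91 = £2,992.91; + 6 × £18.83 standing = £3,105.89
Heat pump: 89,478,673 BTU / 3412 = 26,220 kWh heat; / 3.64 = 7,205 kWh in → × £0.166 = £1,195.96; + 6 × £8.78 standing = £1,248.64
Difference = |£3,105.89 − £1,248.64| = £1,857.25

£1857.25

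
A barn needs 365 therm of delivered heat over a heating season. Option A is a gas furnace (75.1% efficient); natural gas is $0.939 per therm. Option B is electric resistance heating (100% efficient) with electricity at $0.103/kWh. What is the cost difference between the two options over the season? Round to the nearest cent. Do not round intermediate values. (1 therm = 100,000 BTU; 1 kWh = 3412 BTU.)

Heat load = 365 therm × 100,000 = 36,500,000 BTU
Gas: input = 36,500,000 / 0.751 = 48,601,864 BTU = 486 therm → 486 × $0.939 = $456.37
Electric: 36,500,000 BTU / 3412 = 10,700 kWh → × $0.103 = $1,101.85
Difference = |$456.37 − $1,101.85| = $645.47

$645.47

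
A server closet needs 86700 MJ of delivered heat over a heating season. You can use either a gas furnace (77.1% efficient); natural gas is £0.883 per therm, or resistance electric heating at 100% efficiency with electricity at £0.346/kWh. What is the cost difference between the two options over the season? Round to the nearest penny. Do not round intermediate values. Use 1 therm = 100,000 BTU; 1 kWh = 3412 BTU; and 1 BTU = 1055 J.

£7392.44

Heat load = 86700 MJ = 86,700,000,000 J / 1055 = 82,180,095 BTU
Gas: input = 82,180,095 / 0.771 = 106,588,969 BTU = 1,066 therm → 1,066 × £0.883 = £941.18
Electric: 82,180,095 BTU / 3412 = 24,090 kWh → × £0.346 = £8,333.62
Difference = |£941.18 − £8,333.62| = £7,392.44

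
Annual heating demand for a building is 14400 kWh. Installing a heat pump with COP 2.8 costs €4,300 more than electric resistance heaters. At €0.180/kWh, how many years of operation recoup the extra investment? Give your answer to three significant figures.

Resistance: 14400 kWh × €0.180 = €2,592.00/yr
Heat pump: 14400 / 2.8 = 5143 kWh in → × €0.180 = €925.71/yr
Annual savings = €1,666.29
Payback = €4,300 / €1,666.29 = 2.58 years

2.58 years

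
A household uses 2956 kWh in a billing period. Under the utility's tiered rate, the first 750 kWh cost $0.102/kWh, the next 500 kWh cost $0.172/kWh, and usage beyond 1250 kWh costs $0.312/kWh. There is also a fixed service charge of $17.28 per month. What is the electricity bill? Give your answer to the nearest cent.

First 750 kWh × $0.102 = $76.50
Next 500 kWh × $0.172 = $86.00
Remaining 1706 kWh × $0.312 = $532.27
Energy charge = $694.77; + service $17.28 = $712.05

$712.05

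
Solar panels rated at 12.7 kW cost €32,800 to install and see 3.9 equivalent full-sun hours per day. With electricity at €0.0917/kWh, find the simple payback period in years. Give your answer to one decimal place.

19.8 years

Daily generation = 12.7 kW × 3.9 h = 49.53 kWh
Annual generation = 49.53 × 365 = 18078 kWh
Annual savings = 18078 × €0.0917 = €1,657.79
Payback = €32,800 / €1,657.79 = 19.8 years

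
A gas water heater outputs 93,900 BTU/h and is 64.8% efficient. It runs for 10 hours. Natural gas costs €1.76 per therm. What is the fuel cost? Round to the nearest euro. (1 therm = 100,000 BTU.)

Heat delivered = 93,900 BTU/h × 10 h = 939,000 BTU
Gas input = 939,000 / 0.648 = 1,449,074 BTU
= 1,449,074 / 100,000 = 14.49 therm
Cost = 14.49 × €1.76/therm = €25.50 ≈ €26

€26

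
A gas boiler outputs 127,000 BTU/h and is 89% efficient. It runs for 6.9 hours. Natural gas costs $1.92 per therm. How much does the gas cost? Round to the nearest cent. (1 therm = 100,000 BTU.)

Heat delivered = 127,000 BTU/h × 6.9 h = 876,300 BTU
Gas input = 876,300 / 0.89 = 984,607 BTU
= 984,607 / 100,000 = 9.846 therm
Cost = 9.846 × $1.92/therm = $18.90

$18.90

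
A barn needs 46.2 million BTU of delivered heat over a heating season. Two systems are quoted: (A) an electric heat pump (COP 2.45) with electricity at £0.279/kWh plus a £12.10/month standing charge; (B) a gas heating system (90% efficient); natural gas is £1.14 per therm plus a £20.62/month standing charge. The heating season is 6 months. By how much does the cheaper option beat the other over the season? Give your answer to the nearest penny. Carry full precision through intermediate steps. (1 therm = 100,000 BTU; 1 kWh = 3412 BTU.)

Heat load = 46.2 × 10⁶ BTU = 46,200,000 BTU
Gas: input = 46,200,000 / 0.90 = 51,333,333 BTU = 513.3 therm → 513.3 × £1.14 = £585.20; + 6 × £20.62 standing = £708.92
Heat pump: 46,200,000 BTU / 3412 = 13,540 kWh heat; / 2.45 = 5,527 kWh in → × £0.279 = £1,541.95; + 6 × £12.10 standing = £1,614.55
Difference = |£708.92 − £1,614.55| = £905.63

£905.63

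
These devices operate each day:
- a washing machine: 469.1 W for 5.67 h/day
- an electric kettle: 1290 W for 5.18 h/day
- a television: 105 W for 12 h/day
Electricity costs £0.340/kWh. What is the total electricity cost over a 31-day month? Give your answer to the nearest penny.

washing machine: 469.1 W × 5.67 h × 31 d = 82,454 Wh = 82.45 kWh
electric kettle: 1290 W × 5.18 h × 31 d = 207,148 Wh = 207.1 kWh
television: 105 W × 12 h × 31 d = 39,060 Wh = 39.06 kWh
Total energy = 82.45 + 207.1 + 39.06 = 328.7 kWh
Cost = 328.7 kWh × £0.340 = £111.75

£111.75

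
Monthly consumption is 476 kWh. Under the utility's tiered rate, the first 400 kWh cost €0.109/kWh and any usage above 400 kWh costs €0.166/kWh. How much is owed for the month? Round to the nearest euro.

First 400 kWh × €0.109 = €43.60
Remaining 76 kWh × €0.166 = €12.62
Total = €56.22 ≈ €56

€56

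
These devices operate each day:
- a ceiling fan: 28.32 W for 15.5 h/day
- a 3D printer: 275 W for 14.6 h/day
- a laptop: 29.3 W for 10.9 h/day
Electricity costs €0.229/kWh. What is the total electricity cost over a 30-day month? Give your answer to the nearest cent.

ceiling fan: 28.32 W × 15.5 h × 30 d = 13,169 Wh = 13.17 kWh
3D printer: 275 W × 14.6 h × 30 d = 120,450 Wh = 120.5 kWh
laptop: 29.3 W × 10.9 h × 30 d = 9,581 Wh = 9.581 kWh
Total energy = 13.17 + 120.5 + 9.581 = 143.2 kWh
Cost = 143.2 kWh × €0.229 = €32.79

€32.79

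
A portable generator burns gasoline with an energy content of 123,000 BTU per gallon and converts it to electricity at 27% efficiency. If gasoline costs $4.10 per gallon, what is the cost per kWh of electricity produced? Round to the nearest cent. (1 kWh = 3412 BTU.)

Electrical output per gallon = 123,000 BTU × 0.27 / 3412 BTU/kWh = 9.733 kWh
Cost per kWh = $4.10 / 9.733 kWh = $0.421

$0.42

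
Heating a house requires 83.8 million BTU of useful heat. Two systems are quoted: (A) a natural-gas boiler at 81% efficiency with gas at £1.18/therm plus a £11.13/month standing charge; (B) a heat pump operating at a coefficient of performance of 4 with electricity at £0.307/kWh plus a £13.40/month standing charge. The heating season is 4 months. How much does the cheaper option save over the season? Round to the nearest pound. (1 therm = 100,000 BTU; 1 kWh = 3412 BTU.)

Heat load = 83.8 × 10⁶ BTU = 83,800,000 BTU
Gas: input = 83,800,000 / 0.81 = 103,456,790 BTU = 1,035 therm → 1,035 × £1.18 = £1,220.79; + 4 × £11.13 standing = £1,265.31
Heat pump: 83,800,000 BTU / 3412 = 24,560 kWh heat; / 4 = 6,140 kWh in → × £0.307 = £1,885.01; + 4 × £13.40 standing = £1,938.61
Difference = |£1,265.31 − £1,938.61| = £673.30 ≈ £673

£673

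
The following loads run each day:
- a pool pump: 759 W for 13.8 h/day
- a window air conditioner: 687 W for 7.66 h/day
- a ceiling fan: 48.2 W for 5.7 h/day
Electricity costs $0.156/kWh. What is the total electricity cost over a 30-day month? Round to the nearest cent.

$74.93

pool pump: 759 W × 13.8 h × 30 d = 314,226 Wh = 314.2 kWh
window air conditioner: 687 W × 7.66 h × 30 d = 157,873 Wh = 157.9 kWh
ceiling fan: 48.2 W × 5.7 h × 30 d = 8,242 Wh = 8.242 kWh
Total energy = 314.2 + 157.9 + 8.242 = 480.3 kWh
Cost = 480.3 kWh × $0.156 = $74.93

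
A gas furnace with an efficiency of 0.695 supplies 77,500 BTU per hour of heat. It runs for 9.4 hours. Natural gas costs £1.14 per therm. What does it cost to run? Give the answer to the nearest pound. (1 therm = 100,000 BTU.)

£12

Heat delivered = 77,500 BTU/h × 9.4 h = 728,500 BTU
Gas input = 728,500 / 0.695 = 1,048,201 BTU
= 1,048,201 / 100,000 = 10.48 therm
Cost = 10.48 × £1.14/therm = £11.95 ≈ £12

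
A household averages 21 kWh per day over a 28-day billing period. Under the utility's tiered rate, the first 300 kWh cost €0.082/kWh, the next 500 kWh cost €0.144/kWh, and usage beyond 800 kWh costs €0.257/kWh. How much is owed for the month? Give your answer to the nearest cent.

€66.07

Usage = 21 kWh/day × 28 days = 588 kWh
First 300 kWh × €0.082 = €24.60
Next 288 kWh × €0.144 = €41.47
Remaining tier: 0 kWh (not reached)
Total = €66.07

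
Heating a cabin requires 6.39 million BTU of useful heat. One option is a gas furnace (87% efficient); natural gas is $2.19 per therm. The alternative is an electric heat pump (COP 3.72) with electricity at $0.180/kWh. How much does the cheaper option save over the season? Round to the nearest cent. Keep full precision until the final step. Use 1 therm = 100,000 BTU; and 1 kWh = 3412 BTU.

Heat load = 6.39 × 10⁶ BTU = 6,390,000 BTU
Gas: input = 6,390,000 / 0.87 = 7,344,828 BTU = 73.45 therm → 73.45 × $2.19 = $160.85
Heat pump: 6,390,000 BTU / 3412 = 1,873 kWh heat; / 3.72 = 503.4 kWh in → × $0.180 = $90.62
Difference = |$160.85 − $90.62| = $70.23

$70.23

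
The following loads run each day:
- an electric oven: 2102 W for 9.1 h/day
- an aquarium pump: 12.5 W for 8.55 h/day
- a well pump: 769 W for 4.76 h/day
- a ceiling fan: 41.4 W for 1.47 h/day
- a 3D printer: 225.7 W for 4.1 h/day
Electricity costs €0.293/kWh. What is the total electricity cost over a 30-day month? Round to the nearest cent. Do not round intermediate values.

electric oven: 2102 W × 9.1 h × 30 d = 573,846 Wh = 573.8 kWh
aquarium pump: 12.5 W × 8.55 h × 30 d = 3,206 Wh = 3.206 kWh
well pump: 769 W × 4.76 h × 30 d = 109,813 Wh = 109.8 kWh
ceiling fan: 41.4 W × 1.47 h × 30 d = 1,826 Wh = 1.826 kWh
3D printer: 225.7 W × 4.1 h × 30 d = 27,761 Wh = 27.76 kWh
Total energy = 573.8 + 3.206 + 109.8 + 1.826 + 27.76 = 716.5 kWh
Cost = 716.5 kWh × €0.293 = €209.92

€209.92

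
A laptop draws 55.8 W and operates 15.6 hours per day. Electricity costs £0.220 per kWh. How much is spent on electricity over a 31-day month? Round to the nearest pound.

£6

Energy = 55.8 W × 15.6 h/day × 31 days = 26,985 Wh = 26.98 kWh
Cost = 26.98 kWh × £0.220/kWh = £5.94 ≈ £6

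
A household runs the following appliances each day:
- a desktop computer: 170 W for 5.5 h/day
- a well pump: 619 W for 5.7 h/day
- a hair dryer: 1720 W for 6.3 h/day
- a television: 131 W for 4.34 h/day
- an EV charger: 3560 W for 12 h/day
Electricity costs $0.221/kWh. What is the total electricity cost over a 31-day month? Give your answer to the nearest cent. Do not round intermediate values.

desktop computer: 170 W × 5.5 h × 31 d = 28,985 Wh = 28.98 kWh
well pump: 619 W × 5.7 h × 31 d = 109,377 Wh = 109.4 kWh
hair dryer: 1720 W × 6.3 h × 31 d = 335,916 Wh = 335.9 kWh
television: 131 W × 4.34 h × 31 d = 17,625 Wh = 17.62 kWh
EV charger: 3560 W × 12 h × 31 d = 1,324,320 Wh = 1,324 kWh
Total energy = 28.98 + 109.4 + 335.9 + 17.62 + 1,324 = 1,816 kWh
Cost = 1,816 kWh × $0.221 = $401.39

$401.39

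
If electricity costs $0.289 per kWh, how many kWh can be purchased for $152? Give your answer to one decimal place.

526.0 kWh

$152 / $0.289 per kWh = 526 kWh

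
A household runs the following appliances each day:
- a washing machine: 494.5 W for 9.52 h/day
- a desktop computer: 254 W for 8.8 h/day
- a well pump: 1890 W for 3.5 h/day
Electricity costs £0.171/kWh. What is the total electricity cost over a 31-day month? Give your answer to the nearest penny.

£71.87

washing machine: 494.5 W × 9.52 h × 31 d = 145,937 Wh = 145.9 kWh
desktop computer: 254 W × 8.8 h × 31 d = 69,291 Wh = 69.29 kWh
well pump: 1890 W × 3.5 h × 31 d = 205,065 Wh = 205.1 kWh
Total energy = 145.9 + 69.29 + 205.1 = 420.3 kWh
Cost = 420.3 kWh × £0.171 = £71.87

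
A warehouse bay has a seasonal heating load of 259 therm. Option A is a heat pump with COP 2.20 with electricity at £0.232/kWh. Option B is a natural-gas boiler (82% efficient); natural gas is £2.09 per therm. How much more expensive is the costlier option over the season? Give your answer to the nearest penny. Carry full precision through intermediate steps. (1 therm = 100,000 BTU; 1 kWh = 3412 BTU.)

£140.36

Heat load = 259 therm × 100,000 = 25,900,000 BTU
Gas: input = 25,900,000 / 0.82 = 31,585,366 BTU = 315.9 therm → 315.9 × £2.09 = £660.13
Heat pump: 25,900,000 BTU / 3412 = 7,591 kWh heat; / 2.20 = 3,450 kWh in → × £0.232 = £800.49
Difference = |£660.13 − £800.49| = £140.36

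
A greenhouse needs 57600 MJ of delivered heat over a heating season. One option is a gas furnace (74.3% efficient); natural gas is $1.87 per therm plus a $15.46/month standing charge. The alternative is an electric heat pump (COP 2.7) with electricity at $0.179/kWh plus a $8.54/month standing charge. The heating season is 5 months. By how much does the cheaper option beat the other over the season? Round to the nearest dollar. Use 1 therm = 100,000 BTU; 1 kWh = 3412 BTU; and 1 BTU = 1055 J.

Heat load = 57600 MJ = 57,600,000,000 J / 1055 = 54,597,156 BTU
Gas: input = 54,597,156 / 0.743 = 73,482,041 BTU = 734.8 therm → 734.8 × $1.87 = $1,374.11; + 5 × $15.46 standing = $1,451.41
Heat pump: 54,597,156 BTU / 3412 = 16,000 kWh heat; / 2.7 = 5,926 kWh in → × $0.179 = $1,060.84; + 5 × $8.54 standing = $1,103.54
Difference = |$1,451.41 − $1,103.54| = $347.87 ≈ $348

$348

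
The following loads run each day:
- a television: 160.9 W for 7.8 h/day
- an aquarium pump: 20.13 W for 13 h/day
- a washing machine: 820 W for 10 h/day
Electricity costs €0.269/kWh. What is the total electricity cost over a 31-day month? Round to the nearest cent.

€81.03

television: 160.9 W × 7.8 h × 31 d = 38,906 Wh = 38.91 kWh
aquarium pump: 20.13 W × 13 h × 31 d = 8,112 Wh = 8.112 kWh
washing machine: 820 W × 10 h × 31 d = 254,200 Wh = 254.2 kWh
Total energy = 38.91 + 8.112 + 254.2 = 301.2 kWh
Cost = 301.2 kWh × €0.269 = €81.03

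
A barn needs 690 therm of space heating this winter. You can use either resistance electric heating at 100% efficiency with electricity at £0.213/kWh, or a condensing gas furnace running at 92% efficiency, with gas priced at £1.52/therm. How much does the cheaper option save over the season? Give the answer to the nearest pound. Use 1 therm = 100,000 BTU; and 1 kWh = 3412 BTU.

£3167

Heat load = 690 therm × 100,000 = 69,000,000 BTU
Gas: input = 69,000,000 / 0.92 = 75,000,000 BTU = 750 therm → 750 × £1.52 = £1,140.00
Electric: 69,000,000 BTU / 3412 = 20,220 kWh → × £0.213 = £4,307.44
Difference = |£1,140.00 − £4,307.44| = £3,167.44 ≈ £3167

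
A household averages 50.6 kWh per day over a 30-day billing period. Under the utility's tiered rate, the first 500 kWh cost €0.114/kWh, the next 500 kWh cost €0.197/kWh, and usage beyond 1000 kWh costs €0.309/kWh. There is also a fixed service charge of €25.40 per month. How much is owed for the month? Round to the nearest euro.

Usage = 50.6 kWh/day × 30 days = 1518 kWh
First 500 kWh × €0.114 = €57.00
Next 500 kWh × €0.197 = €98.50
Remaining 518 kWh × €0.309 = €160.06
Energy charge = €315.56; + service €25.40 = €340.96 ≈ €341

€341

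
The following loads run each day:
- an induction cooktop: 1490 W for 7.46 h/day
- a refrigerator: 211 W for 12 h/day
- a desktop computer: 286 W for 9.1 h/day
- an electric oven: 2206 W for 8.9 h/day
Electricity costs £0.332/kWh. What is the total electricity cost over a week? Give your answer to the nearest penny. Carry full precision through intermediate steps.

induction cooktop: 1490 W × 7.46 h × 7 d = 77,808 Wh = 77.81 kWh
refrigerator: 211 W × 12 h × 7 d = 17,724 Wh = 17.72 kWh
desktop computer: 286 W × 9.1 h × 7 d = 18,218 Wh = 18.22 kWh
electric oven: 2206 W × 8.9 h × 7 d = 137,434 Wh = 137.4 kWh
Total energy = 77.81 + 17.72 + 18.22 + 137.4 = 251.2 kWh
Cost = 251.2 kWh × £0.332 = £83.39

£83.39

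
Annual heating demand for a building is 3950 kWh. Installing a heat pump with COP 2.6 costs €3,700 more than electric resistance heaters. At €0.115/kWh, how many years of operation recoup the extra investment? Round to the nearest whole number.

Resistance: 3950 kWh × €0.115 = €454.25/yr
Heat pump: 3950 / 2.6 = 1519 kWh in → × €0.115 = €174.71/yr
Annual savings = €279.54
Payback = €3,700 / €279.54 = 13.2 years

13 years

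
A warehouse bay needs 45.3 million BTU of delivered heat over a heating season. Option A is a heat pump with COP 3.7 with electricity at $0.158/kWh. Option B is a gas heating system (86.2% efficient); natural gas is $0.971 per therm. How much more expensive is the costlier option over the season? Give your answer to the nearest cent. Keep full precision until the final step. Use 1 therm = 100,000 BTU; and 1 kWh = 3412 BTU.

$56.67

Heat load = 45.3 × 10⁶ BTU = 45,300,000 BTU
Gas: input = 45,300,000 / 0.862 = 52,552,204 BTU = 525.5 therm → 525.5 × $0.971 = $510.28
Heat pump: 45,300,000 BTU / 3412 = 13,280 kWh heat; / 3.7 = 3,588 kWh in → × $0.158 = $566.95
Difference = |$510.28 − $566.95| = $56.67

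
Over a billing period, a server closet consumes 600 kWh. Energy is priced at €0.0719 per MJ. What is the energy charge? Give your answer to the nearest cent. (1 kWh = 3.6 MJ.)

€155.30

600 kWh × (3.6 MJ/kWh) = 2,160 MJ
Cost = 2,160 MJ × €0.0719/MJ = €155.30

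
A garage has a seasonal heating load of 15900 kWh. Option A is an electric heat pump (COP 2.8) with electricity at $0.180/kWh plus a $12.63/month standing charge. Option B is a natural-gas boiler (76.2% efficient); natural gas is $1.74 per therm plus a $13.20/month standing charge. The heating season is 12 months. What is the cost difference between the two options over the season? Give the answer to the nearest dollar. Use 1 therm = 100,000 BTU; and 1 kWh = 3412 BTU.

Heat load = 15900 kWh × 3412 = 54,250,800 BTU
Gas: input = 54,250,800 / 0.762 = 71,195,276 BTU = 712 therm → 712 × $1.74 = $1,238.80; + 12 × $13.20 standing = $1,397.20
Heat pump: 54,250,800 BTU / 3412 = 15,900 kWh heat; / 2.8 = 5,679 kWh in → × $0.180 = $1,022.14; + 12 × $12.63 standing = $1,173.70
Difference = |$1,397.20 − $1,173.70| = $223.49 ≈ $223

$223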